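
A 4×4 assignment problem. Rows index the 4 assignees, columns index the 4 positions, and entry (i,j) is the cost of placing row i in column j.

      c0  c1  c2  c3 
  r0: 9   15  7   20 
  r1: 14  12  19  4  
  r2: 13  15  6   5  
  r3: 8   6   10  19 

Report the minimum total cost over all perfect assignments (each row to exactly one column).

optimal assignment: row0→col0 (cost 9), row1→col3 (cost 4), row2→col2 (cost 6), row3→col1 (cost 6)
total = 9 + 4 + 6 + 6 = 25

Minimum assignment cost: 25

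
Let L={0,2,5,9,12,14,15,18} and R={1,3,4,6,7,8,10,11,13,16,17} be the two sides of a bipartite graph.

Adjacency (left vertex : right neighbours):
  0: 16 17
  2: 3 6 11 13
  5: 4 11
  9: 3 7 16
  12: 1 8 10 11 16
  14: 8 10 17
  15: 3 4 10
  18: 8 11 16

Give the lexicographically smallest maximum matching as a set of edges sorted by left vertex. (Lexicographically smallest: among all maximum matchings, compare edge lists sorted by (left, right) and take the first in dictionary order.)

Lex-smallest maximum matching: {(0,16), (2,3), (5,4), (9,7), (12,1), (14,8), (15,10), (18,11)}

|M| = 8 (so the lex-smallest maximum matching has 8 edges)
process left vertices in ascending order; for each, take the smallest-labelled available neighbour that still permits 8 edges overall, or leave it unmatched if none does
lex-smallest matching: {0-16, 2-3, 5-4, 9-7, 12-1, 14-8, 15-10, 18-11}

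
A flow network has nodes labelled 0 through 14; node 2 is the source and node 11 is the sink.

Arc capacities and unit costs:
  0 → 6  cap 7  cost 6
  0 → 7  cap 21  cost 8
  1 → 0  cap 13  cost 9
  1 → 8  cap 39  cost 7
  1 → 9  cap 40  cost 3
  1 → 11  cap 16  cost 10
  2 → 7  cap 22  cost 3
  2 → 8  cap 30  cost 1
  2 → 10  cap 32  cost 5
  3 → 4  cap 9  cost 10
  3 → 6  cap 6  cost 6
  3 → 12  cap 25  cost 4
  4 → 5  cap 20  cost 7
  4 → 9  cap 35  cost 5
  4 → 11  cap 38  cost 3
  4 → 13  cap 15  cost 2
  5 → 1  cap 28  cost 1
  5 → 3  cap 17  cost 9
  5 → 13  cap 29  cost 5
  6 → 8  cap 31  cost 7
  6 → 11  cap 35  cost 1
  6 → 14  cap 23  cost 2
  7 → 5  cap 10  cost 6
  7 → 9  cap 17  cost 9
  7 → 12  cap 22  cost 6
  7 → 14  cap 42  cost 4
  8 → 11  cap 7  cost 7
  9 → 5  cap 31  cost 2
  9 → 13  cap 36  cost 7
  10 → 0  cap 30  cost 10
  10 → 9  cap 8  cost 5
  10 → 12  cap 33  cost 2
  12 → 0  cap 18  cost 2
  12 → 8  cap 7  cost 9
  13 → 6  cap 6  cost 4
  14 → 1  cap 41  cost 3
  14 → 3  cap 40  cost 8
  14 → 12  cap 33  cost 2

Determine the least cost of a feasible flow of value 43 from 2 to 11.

shortest-cost path #1: 2→8→11 push 7 @ unit cost 8 (adds 56)
shortest-cost path #2: 2→10→12→0→6→11 push 7 @ unit cost 16 (adds 112)
shortest-cost path #3: 2→7→5→13→6→11 push 6 @ unit cost 19 (adds 114)
shortest-cost path #4: 2→7→14→1→11 push 16 @ unit cost 20 (adds 320)
shortest-cost path #5: 2→10→9→5→7→14→3→6→11 push 6 @ unit cost 25 (adds 150)
shortest-cost path #6: 2→10→9→5→1→14→3→4→11 push 1 @ unit cost 31 (adds 31)
total cost = 783

Minimum cost for 43 units: 783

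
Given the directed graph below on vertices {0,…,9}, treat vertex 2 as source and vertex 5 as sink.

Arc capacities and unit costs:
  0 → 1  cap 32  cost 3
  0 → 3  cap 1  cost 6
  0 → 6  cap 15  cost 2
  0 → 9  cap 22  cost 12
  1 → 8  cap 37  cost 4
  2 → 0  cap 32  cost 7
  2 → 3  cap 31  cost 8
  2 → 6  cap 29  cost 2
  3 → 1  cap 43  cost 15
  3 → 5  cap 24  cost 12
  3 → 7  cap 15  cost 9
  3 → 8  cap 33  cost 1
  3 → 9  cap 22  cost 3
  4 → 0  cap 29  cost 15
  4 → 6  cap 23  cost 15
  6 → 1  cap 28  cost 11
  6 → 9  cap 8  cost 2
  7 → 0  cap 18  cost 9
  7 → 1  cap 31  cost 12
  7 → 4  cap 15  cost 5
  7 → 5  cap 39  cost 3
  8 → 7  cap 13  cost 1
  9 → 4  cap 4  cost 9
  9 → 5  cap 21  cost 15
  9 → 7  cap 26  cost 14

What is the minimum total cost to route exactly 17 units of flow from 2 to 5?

shortest-cost path #1: 2→3→8→7→5 push 13 @ unit cost 13 (adds 169)
shortest-cost path #2: 2→6→9→5 push 4 @ unit cost 19 (adds 76)
total cost = 245

Minimum cost for 17 units: 245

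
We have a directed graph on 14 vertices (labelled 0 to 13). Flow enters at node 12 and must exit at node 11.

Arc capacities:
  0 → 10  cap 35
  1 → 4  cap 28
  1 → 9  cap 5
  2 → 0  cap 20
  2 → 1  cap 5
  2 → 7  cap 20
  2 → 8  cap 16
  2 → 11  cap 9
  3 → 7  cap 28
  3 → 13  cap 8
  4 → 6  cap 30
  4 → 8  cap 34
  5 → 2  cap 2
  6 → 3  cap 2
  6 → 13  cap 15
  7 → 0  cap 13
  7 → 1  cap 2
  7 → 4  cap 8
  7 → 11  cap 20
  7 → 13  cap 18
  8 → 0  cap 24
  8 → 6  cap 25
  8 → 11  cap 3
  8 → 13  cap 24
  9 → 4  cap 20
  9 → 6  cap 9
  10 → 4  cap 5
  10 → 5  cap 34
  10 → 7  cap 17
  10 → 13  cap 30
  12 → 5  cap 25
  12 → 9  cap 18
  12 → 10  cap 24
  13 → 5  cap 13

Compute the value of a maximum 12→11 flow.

Maximum flow value: 24

augment #1: 12→5→2→11 bottleneck 2, total now 2
augment #2: 12→10→7→11 bottleneck 17, total now 19
augment #3: 12→9→4→8→11 bottleneck 3, total now 22
augment #4: 12→9→6→3→7→11 bottleneck 2, total now 24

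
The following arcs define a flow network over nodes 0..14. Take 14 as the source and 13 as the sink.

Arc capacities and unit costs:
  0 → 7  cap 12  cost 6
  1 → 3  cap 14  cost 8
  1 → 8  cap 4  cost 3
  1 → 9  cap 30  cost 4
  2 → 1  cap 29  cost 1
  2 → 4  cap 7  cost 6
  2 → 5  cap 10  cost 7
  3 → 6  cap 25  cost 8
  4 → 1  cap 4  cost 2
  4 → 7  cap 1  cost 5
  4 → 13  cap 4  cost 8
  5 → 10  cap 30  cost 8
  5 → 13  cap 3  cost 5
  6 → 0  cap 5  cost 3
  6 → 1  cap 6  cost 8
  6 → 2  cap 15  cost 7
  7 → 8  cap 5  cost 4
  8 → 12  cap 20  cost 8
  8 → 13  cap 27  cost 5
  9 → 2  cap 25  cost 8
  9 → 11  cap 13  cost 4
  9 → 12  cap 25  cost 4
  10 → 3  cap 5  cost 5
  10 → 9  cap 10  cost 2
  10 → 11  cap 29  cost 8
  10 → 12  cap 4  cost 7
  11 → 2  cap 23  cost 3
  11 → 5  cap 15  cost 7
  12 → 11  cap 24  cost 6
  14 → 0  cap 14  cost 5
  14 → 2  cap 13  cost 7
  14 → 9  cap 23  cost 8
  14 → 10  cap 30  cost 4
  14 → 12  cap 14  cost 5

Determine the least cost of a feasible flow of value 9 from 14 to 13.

Minimum cost for 9 units: 161

shortest-cost path #1: 14→2→1→8→13 push 4 @ unit cost 16 (adds 64)
shortest-cost path #2: 14→2→5→13 push 3 @ unit cost 19 (adds 57)
shortest-cost path #3: 14→0→7→8→13 push 2 @ unit cost 20 (adds 40)
total cost = 161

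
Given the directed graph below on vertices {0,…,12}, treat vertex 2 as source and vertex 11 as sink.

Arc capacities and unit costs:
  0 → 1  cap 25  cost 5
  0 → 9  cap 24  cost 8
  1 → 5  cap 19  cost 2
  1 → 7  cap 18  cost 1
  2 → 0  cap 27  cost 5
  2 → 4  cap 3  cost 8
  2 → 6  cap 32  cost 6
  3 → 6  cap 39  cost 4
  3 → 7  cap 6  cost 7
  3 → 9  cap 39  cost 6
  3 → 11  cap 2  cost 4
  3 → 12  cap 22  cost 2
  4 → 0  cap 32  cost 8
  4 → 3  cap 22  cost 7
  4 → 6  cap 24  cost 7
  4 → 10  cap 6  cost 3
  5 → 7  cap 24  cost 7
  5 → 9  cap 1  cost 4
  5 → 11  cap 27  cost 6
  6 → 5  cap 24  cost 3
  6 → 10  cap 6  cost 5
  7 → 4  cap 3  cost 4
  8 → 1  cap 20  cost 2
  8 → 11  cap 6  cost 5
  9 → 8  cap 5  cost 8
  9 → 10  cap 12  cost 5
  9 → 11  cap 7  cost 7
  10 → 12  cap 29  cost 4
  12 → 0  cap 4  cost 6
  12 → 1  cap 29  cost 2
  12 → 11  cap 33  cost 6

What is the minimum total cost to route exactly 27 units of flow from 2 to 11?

shortest-cost path #1: 2→6→5→11 push 24 @ unit cost 15 (adds 360)
shortest-cost path #2: 2→0→1→5→11 push 3 @ unit cost 18 (adds 54)
total cost = 414

Minimum cost for 27 units: 414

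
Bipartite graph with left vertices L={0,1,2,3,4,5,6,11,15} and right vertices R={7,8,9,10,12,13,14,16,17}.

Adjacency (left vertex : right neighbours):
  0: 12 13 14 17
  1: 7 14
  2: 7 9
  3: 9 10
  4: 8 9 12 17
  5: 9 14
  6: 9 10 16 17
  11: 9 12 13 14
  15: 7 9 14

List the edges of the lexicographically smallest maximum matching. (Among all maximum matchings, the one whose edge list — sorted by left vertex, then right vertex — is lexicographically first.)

Lex-smallest maximum matching: {(0,12), (1,7), (2,9), (3,10), (4,8), (5,14), (6,16), (11,13)}

|M| = 8 (so the lex-smallest maximum matching has 8 edges)
process left vertices in ascending order; for each, take the smallest-labelled available neighbour that still permits 8 edges overall, or leave it unmatched if none does
lex-smallest matching: {0-12, 1-7, 2-9, 3-10, 4-8, 5-14, 6-16, 11-13}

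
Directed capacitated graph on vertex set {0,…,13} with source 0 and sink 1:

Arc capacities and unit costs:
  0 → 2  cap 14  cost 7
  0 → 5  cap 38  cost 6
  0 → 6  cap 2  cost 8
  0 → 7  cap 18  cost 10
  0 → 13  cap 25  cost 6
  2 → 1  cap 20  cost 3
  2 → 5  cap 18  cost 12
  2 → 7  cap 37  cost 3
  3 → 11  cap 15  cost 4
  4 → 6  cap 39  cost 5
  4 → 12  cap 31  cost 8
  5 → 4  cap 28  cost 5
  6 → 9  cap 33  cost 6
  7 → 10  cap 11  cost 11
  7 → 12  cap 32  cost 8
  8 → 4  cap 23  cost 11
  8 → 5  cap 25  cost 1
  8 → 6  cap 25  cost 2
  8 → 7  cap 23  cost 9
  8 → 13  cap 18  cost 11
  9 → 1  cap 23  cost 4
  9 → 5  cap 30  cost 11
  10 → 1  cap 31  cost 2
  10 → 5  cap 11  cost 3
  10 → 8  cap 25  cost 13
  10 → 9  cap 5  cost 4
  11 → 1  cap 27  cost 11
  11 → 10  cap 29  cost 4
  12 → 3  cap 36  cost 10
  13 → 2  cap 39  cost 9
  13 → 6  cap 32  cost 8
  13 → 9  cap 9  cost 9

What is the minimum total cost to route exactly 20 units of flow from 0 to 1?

Minimum cost for 20 units: 248

shortest-cost path #1: 0→2→1 push 14 @ unit cost 10 (adds 140)
shortest-cost path #2: 0→6→9→1 push 2 @ unit cost 18 (adds 36)
shortest-cost path #3: 0→13→2→1 push 4 @ unit cost 18 (adds 72)
total cost = 248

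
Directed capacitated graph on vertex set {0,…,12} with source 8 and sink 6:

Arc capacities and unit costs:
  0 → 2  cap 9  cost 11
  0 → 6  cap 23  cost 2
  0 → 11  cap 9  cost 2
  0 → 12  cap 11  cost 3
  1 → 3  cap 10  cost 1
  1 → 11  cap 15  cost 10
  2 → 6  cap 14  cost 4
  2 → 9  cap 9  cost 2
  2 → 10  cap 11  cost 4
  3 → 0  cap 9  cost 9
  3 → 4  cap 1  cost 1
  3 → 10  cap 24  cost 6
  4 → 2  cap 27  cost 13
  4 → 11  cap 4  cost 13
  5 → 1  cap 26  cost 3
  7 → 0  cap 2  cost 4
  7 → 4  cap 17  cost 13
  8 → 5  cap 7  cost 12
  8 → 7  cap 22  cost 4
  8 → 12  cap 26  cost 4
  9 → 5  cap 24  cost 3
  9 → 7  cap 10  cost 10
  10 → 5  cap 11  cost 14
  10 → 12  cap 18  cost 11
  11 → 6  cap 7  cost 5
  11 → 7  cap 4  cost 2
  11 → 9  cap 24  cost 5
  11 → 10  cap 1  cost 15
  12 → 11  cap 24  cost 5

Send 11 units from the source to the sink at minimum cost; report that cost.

shortest-cost path #1: 8→7→0→6 push 2 @ unit cost 10 (adds 20)
shortest-cost path #2: 8→12→11→6 push 7 @ unit cost 14 (adds 98)
shortest-cost path #3: 8→5→1→3→0→6 push 2 @ unit cost 27 (adds 54)
total cost = 172

Minimum cost for 11 units: 172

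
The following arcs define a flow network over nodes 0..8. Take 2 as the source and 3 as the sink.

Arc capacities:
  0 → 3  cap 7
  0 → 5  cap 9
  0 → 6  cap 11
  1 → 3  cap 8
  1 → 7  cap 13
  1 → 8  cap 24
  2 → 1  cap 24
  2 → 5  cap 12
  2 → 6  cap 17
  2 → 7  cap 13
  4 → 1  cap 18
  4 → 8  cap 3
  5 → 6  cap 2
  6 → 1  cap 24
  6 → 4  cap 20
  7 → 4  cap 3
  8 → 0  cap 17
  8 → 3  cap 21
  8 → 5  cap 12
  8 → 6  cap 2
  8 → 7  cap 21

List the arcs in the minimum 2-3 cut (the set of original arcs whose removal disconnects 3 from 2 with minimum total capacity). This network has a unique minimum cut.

augment #1: 2→1→3 push 8
augment #2: 2→1→8→3 push 16
augment #3: 2→6→1→8→3 push 5
augment #4: 2→6→1→8→0→3 push 3
augment #5: 2→6→4→8→0→3 push 3
max flow = 35; residual-reachable set from 2 gives S-side
cut edges (S→T): {(1,3), (1,8), (4,8)} total cap 35

Min-cut arcs: {(1,3), (1,8), (4,8)} (total capacity 35)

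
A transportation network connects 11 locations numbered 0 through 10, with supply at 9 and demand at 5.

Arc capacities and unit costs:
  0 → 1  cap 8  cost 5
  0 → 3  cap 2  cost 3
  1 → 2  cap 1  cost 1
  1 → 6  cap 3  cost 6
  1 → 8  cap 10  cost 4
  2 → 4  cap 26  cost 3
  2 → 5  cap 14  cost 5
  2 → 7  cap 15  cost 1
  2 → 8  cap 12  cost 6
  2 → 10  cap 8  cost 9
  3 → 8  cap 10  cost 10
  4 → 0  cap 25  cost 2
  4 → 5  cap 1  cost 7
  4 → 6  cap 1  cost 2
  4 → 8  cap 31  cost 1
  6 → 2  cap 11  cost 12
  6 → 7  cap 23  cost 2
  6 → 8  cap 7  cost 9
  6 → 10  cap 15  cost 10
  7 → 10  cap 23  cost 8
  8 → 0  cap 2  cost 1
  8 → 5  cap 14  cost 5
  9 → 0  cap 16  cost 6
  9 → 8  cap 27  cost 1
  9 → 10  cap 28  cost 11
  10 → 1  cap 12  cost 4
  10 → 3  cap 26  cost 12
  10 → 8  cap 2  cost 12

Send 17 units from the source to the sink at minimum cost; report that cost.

Minimum cost for 17 units: 161

shortest-cost path #1: 9→8→5 push 14 @ unit cost 6 (adds 84)
shortest-cost path #2: 9→8→0→1→2→5 push 1 @ unit cost 13 (adds 13)
shortest-cost path #3: 9→8→0→1→6→2→5 push 1 @ unit cost 30 (adds 30)
shortest-cost path #4: 9→0→1→6→2→5 push 1 @ unit cost 34 (adds 34)
total cost = 161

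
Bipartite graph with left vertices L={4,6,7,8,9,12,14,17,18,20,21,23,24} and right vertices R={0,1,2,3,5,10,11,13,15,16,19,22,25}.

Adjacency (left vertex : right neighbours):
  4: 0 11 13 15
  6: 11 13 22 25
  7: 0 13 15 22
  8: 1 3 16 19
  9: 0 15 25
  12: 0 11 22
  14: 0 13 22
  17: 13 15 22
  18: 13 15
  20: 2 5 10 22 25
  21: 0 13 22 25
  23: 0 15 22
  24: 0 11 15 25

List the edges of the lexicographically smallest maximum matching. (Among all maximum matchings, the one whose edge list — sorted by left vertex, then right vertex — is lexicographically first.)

|M| = 8 (so the lex-smallest maximum matching has 8 edges)
process left vertices in ascending order; for each, take the smallest-labelled available neighbour that still permits 8 edges overall, or leave it unmatched if none does
lex-smallest matching: {4-0, 6-11, 7-13, 8-1, 9-15, 12-22, 20-2, 21-25}

Lex-smallest maximum matching: {(4,0), (6,11), (7,13), (8,1), (9,15), (12,22), (20,2), (21,25)}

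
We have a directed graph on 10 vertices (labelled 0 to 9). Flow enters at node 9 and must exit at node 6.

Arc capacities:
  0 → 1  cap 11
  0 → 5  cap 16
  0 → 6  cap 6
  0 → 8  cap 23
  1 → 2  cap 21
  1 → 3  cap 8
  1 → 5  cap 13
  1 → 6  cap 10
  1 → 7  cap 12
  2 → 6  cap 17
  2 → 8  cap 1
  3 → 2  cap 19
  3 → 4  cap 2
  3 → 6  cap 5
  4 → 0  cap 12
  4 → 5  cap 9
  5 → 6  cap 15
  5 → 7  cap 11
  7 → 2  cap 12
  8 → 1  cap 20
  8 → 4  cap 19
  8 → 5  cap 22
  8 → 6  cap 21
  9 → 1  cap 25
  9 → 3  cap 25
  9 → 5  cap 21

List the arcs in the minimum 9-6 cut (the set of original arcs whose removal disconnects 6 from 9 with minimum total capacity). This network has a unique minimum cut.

Min-cut arcs: {(1,6), (2,6), (2,8), (3,4), (3,6), (5,6)} (total capacity 50)

augment #1: 9→1→6 push 10
augment #2: 9→3→6 push 5
augment #3: 9→5→6 push 15
augment #4: 9→1→2→6 push 15
augment #5: 9→3→2→6 push 2
augment #6: 9→3→2→8→6 push 1
augment #7: 9→3→4→0→6 push 2
max flow = 50; residual-reachable set from 9 gives S-side
cut edges (S→T): {(1,6), (2,6), (2,8), (3,4), (3,6), (5,6)} total cap 50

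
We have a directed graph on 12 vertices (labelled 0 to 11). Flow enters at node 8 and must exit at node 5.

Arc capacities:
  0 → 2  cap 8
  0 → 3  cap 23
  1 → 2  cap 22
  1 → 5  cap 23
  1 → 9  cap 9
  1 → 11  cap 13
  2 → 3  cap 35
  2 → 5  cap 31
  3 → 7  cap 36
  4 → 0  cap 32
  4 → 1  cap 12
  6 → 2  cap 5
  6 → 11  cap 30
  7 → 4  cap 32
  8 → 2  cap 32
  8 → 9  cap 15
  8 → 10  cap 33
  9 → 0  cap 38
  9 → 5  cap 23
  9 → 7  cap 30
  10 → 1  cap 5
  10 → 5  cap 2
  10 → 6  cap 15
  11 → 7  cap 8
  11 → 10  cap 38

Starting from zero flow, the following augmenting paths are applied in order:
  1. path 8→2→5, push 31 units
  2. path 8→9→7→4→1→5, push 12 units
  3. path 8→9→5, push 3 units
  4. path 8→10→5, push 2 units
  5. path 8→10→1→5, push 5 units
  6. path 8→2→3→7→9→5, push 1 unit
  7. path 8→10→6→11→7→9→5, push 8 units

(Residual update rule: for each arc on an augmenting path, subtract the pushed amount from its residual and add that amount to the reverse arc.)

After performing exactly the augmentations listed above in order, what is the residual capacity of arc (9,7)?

Residual capacity of (9,7): 27

after path 1 (8→2→5, push 31): res(9,7)=30
after path 2 (8→9→7→4→1→5, push 12): res(9,7)=18
after path 3 (8→9→5, push 3): res(9,7)=18
after path 4 (8→10→5, push 2): res(9,7)=18
after path 5 (8→10→1→5, push 5): res(9,7)=18
after path 6 (8→2→3→7→9→5, push 1): res(9,7)=19
after path 7 (8→10→6→11→7→9→5, push 8): res(9,7)=27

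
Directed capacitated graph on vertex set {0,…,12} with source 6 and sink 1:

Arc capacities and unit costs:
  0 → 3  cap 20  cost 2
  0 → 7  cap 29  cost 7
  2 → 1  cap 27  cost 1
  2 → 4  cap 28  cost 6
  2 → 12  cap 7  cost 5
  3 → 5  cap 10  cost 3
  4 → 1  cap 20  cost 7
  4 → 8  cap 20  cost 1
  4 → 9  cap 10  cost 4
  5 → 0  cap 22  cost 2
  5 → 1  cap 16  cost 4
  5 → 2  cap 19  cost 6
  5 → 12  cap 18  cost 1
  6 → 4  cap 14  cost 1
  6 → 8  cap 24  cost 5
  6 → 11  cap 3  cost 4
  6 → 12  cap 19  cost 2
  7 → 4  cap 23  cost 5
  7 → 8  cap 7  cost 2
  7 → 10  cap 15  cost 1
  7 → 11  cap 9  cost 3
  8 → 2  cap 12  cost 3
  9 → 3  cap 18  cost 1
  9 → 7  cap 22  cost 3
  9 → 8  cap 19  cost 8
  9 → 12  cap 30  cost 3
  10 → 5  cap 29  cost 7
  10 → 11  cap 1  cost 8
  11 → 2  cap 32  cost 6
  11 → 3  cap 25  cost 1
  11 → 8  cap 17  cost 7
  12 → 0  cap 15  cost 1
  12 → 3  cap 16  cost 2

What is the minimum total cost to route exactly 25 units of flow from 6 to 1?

shortest-cost path #1: 6→4→8→2→1 push 12 @ unit cost 6 (adds 72)
shortest-cost path #2: 6→4→1 push 2 @ unit cost 8 (adds 16)
shortest-cost path #3: 6→11→2→1 push 3 @ unit cost 11 (adds 33)
shortest-cost path #4: 6→8→4→1 push 8 @ unit cost 11 (adds 88)
total cost = 209

Minimum cost for 25 units: 209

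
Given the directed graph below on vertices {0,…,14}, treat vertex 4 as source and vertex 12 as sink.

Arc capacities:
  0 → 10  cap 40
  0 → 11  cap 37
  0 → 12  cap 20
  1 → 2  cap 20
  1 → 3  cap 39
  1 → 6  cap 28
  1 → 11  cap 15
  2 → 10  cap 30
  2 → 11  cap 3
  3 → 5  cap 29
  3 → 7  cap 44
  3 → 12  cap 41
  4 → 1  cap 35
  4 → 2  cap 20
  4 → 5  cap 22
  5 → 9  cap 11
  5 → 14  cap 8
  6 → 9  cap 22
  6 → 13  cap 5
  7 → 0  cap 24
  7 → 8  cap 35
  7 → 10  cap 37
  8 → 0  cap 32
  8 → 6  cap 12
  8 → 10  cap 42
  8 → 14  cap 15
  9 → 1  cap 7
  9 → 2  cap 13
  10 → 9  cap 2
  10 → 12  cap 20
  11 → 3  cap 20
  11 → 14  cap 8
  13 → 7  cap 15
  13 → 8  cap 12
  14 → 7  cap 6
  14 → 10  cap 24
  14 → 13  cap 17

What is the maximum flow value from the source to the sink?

augment #1: 4→1→3→12 bottleneck 35, total now 35
augment #2: 4→2→10→12 bottleneck 20, total now 55
augment #3: 4→5→9→1→3→12 bottleneck 4, total now 59
augment #4: 4→5→14→7→0→12 bottleneck 6, total now 65
augment #5: 4→5→9→1→11→3→12 bottleneck 2, total now 67
augment #6: 4→5→14→13→7→0→12 bottleneck 2, total now 69
augment #7: 4→5→9→1→6→13→7→0→12 bottleneck 1, total now 70
augment #8: 4→5→9→2→11→3→7→0→12 bottleneck 3, total now 73

Maximum flow value: 73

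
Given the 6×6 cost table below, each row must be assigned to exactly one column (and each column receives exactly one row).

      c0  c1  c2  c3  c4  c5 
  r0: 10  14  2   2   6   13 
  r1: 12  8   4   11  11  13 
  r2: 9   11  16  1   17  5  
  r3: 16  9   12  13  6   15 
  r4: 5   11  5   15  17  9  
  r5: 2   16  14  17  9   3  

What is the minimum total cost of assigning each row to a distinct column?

Minimum assignment cost: 25

optimal assignment: row0→col2 (cost 2), row1→col1 (cost 8), row2→col3 (cost 1), row3→col4 (cost 6), row4→col0 (cost 5), row5→col5 (cost 3)
total = 2 + 8 + 1 + 6 + 5 + 3 = 25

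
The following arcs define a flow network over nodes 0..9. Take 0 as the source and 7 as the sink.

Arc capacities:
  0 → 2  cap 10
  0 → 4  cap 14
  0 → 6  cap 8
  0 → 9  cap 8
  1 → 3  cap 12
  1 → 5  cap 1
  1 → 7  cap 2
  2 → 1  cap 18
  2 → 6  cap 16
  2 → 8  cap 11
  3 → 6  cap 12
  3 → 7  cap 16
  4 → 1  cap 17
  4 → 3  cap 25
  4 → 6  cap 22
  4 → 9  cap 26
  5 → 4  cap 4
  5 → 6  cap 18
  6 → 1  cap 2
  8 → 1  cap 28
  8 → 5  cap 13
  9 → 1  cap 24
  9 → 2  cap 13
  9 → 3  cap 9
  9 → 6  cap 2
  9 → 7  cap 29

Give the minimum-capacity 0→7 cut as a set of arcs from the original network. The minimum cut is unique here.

Min-cut arcs: {(0,2), (0,4), (0,9), (6,1)} (total capacity 34)

augment #1: 0→9→7 push 8
augment #2: 0→2→1→7 push 2
augment #3: 0→4→3→7 push 14
augment #4: 0→2→1→3→7 push 2
augment #5: 0→2→1→3→4→9→7 push 6
augment #6: 0→6→1→3→4→9→7 push 2
max flow = 34; residual-reachable set from 0 gives S-side
cut edges (S→T): {(0,2), (0,4), (0,9), (6,1)} total cap 34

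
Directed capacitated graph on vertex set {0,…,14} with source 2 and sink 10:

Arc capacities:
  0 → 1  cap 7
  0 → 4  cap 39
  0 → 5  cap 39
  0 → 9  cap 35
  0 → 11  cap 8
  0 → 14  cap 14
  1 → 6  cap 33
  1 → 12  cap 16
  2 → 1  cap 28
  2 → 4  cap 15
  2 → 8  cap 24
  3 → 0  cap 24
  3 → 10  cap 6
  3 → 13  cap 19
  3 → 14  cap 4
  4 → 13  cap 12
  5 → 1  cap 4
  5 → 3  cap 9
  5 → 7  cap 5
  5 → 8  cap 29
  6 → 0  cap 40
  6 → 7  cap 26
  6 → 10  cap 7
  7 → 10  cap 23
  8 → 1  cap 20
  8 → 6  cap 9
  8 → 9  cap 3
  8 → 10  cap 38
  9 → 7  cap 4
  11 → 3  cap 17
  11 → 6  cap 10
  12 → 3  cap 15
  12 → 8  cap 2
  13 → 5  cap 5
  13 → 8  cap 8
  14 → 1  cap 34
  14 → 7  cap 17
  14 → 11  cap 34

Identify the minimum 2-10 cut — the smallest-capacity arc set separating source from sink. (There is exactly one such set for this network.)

augment #1: 2→8→10 push 24
augment #2: 2→1→6→10 push 7
augment #3: 2→1→6→7→10 push 21
augment #4: 2→4→13→8→10 push 8
augment #5: 2→4→13→5→3→10 push 4
max flow = 64; residual-reachable set from 2 gives S-side
cut edges (S→T): {(2,1), (2,8), (4,13)} total cap 64

Min-cut arcs: {(2,1), (2,8), (4,13)} (total capacity 64)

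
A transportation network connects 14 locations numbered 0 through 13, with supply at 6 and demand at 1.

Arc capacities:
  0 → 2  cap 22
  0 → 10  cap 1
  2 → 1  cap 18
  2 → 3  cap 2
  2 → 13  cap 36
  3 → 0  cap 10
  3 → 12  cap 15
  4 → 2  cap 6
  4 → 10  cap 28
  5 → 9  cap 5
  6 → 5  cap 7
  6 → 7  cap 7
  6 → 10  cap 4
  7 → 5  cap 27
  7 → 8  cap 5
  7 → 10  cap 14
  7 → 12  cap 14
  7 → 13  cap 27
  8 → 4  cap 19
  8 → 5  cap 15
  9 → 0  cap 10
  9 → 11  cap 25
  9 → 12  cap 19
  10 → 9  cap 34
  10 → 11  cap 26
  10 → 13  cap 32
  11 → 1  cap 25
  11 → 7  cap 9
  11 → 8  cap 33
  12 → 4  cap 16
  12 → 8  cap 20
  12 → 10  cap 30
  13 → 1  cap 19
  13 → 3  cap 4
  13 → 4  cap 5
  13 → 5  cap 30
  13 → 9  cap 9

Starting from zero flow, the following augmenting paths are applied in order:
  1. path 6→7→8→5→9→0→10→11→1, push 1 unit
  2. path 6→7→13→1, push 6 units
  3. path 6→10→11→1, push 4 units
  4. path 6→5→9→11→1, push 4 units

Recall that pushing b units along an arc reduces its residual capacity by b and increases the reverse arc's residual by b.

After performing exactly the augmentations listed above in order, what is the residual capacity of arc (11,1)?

after path 1 (6→7→8→5→9→0→10→11→1, push 1): res(11,1)=24
after path 2 (6→7→13→1, push 6): res(11,1)=24
after path 3 (6→10→11→1, push 4): res(11,1)=20
after path 4 (6→5→9→11→1, push 4): res(11,1)=16

Residual capacity of (11,1): 16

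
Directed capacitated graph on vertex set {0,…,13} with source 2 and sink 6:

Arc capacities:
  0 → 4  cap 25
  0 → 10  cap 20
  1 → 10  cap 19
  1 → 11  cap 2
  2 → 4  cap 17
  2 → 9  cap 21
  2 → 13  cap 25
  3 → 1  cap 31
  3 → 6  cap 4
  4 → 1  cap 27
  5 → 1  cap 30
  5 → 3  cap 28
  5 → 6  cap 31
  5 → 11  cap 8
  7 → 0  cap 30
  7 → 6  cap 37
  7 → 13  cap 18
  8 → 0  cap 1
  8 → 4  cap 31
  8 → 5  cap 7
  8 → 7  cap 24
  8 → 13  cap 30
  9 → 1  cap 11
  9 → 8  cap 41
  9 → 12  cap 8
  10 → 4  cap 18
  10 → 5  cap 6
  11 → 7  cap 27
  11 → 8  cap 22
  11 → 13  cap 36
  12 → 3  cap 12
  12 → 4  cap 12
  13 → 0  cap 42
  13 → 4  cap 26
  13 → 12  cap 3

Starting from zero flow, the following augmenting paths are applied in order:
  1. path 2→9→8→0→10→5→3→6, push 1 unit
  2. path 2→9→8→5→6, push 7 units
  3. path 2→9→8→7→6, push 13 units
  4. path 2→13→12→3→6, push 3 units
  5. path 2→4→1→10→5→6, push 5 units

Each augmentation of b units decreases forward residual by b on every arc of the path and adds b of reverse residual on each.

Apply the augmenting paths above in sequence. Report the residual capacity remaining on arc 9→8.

Residual capacity of (9,8): 20

after path 1 (2→9→8→0→10→5→3→6, push 1): res(9,8)=40
after path 2 (2→9→8→5→6, push 7): res(9,8)=33
after path 3 (2→9→8→7→6, push 13): res(9,8)=20
after path 4 (2→13→12→3→6, push 3): res(9,8)=20
after path 5 (2→4→1→10→5→6, push 5): res(9,8)=20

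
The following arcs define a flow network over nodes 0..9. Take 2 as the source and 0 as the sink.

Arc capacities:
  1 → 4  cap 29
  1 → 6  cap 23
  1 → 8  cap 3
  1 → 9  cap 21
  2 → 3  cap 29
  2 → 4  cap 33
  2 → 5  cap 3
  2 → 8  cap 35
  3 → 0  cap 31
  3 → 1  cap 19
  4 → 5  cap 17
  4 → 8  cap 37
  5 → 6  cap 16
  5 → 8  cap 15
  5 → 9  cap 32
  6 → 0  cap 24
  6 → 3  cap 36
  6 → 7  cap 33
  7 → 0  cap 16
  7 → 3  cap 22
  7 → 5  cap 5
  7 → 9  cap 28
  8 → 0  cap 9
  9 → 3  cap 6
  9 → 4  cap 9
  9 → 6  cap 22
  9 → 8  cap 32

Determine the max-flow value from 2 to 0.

Maximum flow value: 58

augment #1: 2→3→0 bottleneck 29, total now 29
augment #2: 2→8→0 bottleneck 9, total now 38
augment #3: 2→5→6→0 bottleneck 3, total now 41
augment #4: 2→4→5→6→0 bottleneck 13, total now 54
augment #5: 2→4→5→9→3→0 bottleneck 2, total now 56
augment #6: 2→4→5→9→6→0 bottleneck 2, total now 58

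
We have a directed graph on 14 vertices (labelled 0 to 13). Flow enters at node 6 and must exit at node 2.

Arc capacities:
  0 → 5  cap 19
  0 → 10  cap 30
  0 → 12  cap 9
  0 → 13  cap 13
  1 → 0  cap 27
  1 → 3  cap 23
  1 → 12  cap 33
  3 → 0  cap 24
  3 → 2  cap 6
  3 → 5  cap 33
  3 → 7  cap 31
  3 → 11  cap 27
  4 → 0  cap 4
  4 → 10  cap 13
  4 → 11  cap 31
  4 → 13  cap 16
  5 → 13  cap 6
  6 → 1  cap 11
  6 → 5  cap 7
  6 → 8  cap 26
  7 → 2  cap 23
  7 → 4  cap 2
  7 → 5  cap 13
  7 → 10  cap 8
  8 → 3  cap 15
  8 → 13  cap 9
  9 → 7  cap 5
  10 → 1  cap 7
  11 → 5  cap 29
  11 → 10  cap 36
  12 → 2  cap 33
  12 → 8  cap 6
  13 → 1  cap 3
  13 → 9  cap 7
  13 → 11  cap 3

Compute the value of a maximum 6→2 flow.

Maximum flow value: 37

augment #1: 6→1→3→2 bottleneck 6, total now 6
augment #2: 6→1→12→2 bottleneck 5, total now 11
augment #3: 6→8→3→7→2 bottleneck 15, total now 26
augment #4: 6→5→13→1→12→2 bottleneck 3, total now 29
augment #5: 6→5→13→9→7→2 bottleneck 3, total now 32
augment #6: 6→8→13→9→7→2 bottleneck 2, total now 34
augment #7: 6→8→13→11→10→1→12→2 bottleneck 3, total now 37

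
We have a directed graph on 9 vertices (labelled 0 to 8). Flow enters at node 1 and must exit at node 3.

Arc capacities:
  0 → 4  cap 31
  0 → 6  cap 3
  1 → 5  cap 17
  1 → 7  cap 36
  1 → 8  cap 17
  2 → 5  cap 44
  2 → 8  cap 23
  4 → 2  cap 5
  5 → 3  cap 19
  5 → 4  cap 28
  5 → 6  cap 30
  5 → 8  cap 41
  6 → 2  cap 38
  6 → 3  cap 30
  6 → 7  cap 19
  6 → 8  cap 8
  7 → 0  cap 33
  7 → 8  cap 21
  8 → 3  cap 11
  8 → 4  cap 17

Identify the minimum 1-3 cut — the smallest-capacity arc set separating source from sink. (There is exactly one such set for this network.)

augment #1: 1→5→3 push 17
augment #2: 1→8→3 push 11
augment #3: 1→7→0→6→3 push 3
augment #4: 1→8→4→2→5→3 push 2
augment #5: 1→8→4→2→5→6→3 push 3
max flow = 36; residual-reachable set from 1 gives S-side
cut edges (S→T): {(0,6), (1,5), (4,2), (8,3)} total cap 36

Min-cut arcs: {(0,6), (1,5), (4,2), (8,3)} (total capacity 36)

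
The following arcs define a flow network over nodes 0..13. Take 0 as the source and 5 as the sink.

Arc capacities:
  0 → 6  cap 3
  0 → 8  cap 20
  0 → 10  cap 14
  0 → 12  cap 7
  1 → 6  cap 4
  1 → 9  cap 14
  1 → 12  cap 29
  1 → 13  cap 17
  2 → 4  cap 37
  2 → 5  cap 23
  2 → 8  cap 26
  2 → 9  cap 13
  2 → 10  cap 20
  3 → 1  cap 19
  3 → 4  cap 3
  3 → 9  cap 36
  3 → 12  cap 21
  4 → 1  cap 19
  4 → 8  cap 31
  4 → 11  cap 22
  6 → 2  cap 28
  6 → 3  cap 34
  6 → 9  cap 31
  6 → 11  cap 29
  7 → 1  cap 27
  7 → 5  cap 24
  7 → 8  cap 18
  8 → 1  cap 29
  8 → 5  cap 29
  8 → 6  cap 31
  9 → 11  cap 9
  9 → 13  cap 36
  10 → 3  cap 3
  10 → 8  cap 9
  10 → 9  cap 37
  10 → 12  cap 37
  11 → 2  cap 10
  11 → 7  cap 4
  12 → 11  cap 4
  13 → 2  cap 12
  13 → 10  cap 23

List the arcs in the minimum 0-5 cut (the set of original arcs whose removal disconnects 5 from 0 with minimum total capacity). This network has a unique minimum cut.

augment #1: 0→8→5 push 20
augment #2: 0→6→2→5 push 3
augment #3: 0→10→8→5 push 9
augment #4: 0→12→11→2→5 push 4
augment #5: 0→10→9→11→2→5 push 5
max flow = 41; residual-reachable set from 0 gives S-side
cut edges (S→T): {(0,6), (0,8), (0,10), (12,11)} total cap 41

Min-cut arcs: {(0,6), (0,8), (0,10), (12,11)} (total capacity 41)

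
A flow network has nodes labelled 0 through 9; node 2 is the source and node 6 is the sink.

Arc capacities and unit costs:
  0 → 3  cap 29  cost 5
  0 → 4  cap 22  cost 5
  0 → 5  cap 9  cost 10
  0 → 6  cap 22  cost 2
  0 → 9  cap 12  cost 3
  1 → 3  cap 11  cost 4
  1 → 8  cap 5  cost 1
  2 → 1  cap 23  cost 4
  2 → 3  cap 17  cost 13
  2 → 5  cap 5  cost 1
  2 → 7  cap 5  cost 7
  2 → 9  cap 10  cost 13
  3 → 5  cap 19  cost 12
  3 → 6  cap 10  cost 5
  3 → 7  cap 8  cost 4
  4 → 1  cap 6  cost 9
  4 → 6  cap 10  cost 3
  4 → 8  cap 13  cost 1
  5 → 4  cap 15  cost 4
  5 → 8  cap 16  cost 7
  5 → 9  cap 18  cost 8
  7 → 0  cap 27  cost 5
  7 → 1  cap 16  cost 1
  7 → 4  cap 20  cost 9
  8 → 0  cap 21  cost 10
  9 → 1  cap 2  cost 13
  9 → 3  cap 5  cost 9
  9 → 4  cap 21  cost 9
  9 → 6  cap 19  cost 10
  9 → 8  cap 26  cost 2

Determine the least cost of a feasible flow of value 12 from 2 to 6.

shortest-cost path #1: 2→5→4→6 push 5 @ unit cost 8 (adds 40)
shortest-cost path #2: 2→1→3→6 push 7 @ unit cost 13 (adds 91)
total cost = 131

Minimum cost for 12 units: 131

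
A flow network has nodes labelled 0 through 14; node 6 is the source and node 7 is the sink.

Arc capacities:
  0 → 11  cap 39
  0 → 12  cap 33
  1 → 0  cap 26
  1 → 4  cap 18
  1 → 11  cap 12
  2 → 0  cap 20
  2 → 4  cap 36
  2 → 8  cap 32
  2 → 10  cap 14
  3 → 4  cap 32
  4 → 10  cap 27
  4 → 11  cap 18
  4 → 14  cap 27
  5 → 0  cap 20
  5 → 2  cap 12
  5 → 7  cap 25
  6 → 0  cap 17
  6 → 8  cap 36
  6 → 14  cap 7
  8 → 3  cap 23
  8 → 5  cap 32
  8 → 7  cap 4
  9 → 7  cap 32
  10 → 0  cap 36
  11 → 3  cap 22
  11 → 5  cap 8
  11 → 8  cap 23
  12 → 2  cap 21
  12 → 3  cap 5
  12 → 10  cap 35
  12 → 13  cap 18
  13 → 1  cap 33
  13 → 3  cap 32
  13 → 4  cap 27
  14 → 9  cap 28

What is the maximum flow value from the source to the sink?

Maximum flow value: 57

augment #1: 6→8→7 bottleneck 4, total now 4
augment #2: 6→8→5→7 bottleneck 25, total now 29
augment #3: 6→14→9→7 bottleneck 7, total now 36
augment #4: 6→8→3→4→14→9→7 bottleneck 7, total now 43
augment #5: 6→0→11→3→4→14→9→7 bottleneck 14, total now 57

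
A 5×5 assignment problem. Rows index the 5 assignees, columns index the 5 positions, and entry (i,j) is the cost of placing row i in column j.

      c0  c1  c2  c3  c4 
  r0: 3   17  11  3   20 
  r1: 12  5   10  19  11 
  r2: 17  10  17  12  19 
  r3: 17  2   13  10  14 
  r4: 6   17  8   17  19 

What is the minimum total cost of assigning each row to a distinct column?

Minimum assignment cost: 36

optimal assignment: row0→col0 (cost 3), row1→col4 (cost 11), row2→col3 (cost 12), row3→col1 (cost 2), row4→col2 (cost 8)
total = 3 + 11 + 12 + 2 + 8 = 36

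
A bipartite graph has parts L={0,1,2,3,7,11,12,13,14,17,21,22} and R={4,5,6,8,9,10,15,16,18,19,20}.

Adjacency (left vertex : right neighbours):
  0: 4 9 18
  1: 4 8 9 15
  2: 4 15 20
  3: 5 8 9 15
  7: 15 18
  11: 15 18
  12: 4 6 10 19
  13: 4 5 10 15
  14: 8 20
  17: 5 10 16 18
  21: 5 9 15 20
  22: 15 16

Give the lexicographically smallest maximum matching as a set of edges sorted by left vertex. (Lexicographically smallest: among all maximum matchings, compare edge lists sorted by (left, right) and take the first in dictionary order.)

|M| = 10 (so the lex-smallest maximum matching has 10 edges)
process left vertices in ascending order; for each, take the smallest-labelled available neighbour that still permits 10 edges overall, or leave it unmatched if none does
lex-smallest matching: {0-4, 1-8, 2-15, 3-5, 7-18, 12-6, 13-10, 14-20, 17-16, 21-9}

Lex-smallest maximum matching: {(0,4), (1,8), (2,15), (3,5), (7,18), (12,6), (13,10), (14,20), (17,16), (21,9)}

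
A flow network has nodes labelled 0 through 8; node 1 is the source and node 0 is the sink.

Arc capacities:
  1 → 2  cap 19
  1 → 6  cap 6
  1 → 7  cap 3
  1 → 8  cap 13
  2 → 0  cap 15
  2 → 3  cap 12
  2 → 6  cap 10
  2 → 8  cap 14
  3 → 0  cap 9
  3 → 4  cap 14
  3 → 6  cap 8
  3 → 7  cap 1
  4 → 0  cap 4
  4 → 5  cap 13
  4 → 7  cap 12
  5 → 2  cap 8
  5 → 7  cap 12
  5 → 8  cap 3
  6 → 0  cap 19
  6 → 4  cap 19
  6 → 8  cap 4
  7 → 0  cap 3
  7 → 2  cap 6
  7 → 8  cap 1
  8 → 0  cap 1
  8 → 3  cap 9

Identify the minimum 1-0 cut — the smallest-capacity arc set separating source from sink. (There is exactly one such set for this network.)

Min-cut arcs: {(1,2), (1,6), (1,7), (8,0), (8,3)} (total capacity 38)

augment #1: 1→2→0 push 15
augment #2: 1→6→0 push 6
augment #3: 1→7→0 push 3
augment #4: 1→8→0 push 1
augment #5: 1→2→3→0 push 4
augment #6: 1→8→3→0 push 5
augment #7: 1→8→3→4→0 push 4
max flow = 38; residual-reachable set from 1 gives S-side
cut edges (S→T): {(1,2), (1,6), (1,7), (8,0), (8,3)} total cap 38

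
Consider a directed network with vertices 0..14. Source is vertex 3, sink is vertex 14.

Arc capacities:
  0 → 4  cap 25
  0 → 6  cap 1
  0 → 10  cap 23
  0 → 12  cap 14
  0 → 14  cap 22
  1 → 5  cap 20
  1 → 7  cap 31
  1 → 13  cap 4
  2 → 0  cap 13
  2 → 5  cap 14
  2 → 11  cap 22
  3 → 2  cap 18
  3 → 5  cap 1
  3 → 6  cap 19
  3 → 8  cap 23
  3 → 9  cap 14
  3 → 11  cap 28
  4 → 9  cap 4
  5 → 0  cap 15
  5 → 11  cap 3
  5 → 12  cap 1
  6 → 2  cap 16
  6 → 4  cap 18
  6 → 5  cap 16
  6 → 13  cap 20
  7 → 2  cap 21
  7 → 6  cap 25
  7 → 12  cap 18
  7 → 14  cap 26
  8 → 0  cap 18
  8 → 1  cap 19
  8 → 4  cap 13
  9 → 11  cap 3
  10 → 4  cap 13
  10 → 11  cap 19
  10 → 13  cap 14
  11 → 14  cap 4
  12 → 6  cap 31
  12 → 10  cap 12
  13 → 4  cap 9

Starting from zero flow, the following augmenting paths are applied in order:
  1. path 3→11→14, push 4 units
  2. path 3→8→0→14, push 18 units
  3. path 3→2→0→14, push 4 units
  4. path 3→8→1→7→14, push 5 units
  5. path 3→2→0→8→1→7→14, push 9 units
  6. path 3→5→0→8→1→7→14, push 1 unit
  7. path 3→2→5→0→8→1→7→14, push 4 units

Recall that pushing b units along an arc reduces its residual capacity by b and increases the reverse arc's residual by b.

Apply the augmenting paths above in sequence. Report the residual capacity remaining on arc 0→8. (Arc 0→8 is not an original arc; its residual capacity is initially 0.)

after path 1 (3→11→14, push 4): res(0,8)=0
after path 2 (3→8→0→14, push 18): res(0,8)=18
after path 3 (3→2→0→14, push 4): res(0,8)=18
after path 4 (3→8→1→7→14, push 5): res(0,8)=18
after path 5 (3→2→0→8→1→7→14, push 9): res(0,8)=9
after path 6 (3→5→0→8→1→7→14, push 1): res(0,8)=8
after path 7 (3→2→5→0→8→1→7→14, push 4): res(0,8)=4

Residual capacity of (0,8): 4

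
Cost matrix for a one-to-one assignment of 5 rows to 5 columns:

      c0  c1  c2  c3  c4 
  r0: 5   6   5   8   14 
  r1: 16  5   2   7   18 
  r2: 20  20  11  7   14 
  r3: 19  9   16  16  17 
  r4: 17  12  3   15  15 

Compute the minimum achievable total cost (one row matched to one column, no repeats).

Minimum assignment cost: 37

optimal assignment: row0→col0 (cost 5), row1→col1 (cost 5), row2→col3 (cost 7), row3→col4 (cost 17), row4→col2 (cost 3)
total = 5 + 5 + 7 + 17 + 3 = 37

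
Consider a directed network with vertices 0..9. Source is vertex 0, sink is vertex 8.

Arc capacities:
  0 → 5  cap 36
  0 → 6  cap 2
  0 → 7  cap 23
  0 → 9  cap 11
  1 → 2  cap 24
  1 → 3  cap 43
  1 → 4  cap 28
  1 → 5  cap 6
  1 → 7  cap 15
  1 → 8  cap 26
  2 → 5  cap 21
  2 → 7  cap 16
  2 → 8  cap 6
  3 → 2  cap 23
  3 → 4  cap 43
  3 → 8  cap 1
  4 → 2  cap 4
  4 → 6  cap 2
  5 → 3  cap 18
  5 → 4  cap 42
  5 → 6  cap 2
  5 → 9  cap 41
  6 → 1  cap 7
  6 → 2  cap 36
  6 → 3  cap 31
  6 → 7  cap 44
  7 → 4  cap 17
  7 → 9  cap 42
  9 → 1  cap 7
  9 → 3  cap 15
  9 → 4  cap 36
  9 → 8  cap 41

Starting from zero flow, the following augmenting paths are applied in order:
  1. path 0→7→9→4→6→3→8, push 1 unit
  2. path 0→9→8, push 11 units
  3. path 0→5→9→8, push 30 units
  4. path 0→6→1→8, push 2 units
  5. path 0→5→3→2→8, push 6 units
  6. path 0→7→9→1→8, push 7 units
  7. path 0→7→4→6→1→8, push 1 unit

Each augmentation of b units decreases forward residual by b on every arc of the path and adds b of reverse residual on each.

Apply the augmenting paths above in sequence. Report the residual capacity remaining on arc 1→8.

after path 1 (0→7→9→4→6→3→8, push 1): res(1,8)=26
after path 2 (0→9→8, push 11): res(1,8)=26
after path 3 (0→5→9→8, push 30): res(1,8)=26
after path 4 (0→6→1→8, push 2): res(1,8)=24
after path 5 (0→5→3→2→8, push 6): res(1,8)=24
after path 6 (0→7→9→1→8, push 7): res(1,8)=17
after path 7 (0→7→4→6→1→8, push 1): res(1,8)=16

Residual capacity of (1,8): 16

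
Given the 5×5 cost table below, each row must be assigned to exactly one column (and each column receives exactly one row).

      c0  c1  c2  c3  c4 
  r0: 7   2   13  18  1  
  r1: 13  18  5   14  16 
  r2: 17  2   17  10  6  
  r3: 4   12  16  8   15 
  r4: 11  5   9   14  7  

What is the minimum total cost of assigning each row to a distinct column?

optimal assignment: row0→col4 (cost 1), row1→col2 (cost 5), row2→col3 (cost 10), row3→col0 (cost 4), row4→col1 (cost 5)
total = 1 + 5 + 10 + 4 + 5 = 25

Minimum assignment cost: 25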